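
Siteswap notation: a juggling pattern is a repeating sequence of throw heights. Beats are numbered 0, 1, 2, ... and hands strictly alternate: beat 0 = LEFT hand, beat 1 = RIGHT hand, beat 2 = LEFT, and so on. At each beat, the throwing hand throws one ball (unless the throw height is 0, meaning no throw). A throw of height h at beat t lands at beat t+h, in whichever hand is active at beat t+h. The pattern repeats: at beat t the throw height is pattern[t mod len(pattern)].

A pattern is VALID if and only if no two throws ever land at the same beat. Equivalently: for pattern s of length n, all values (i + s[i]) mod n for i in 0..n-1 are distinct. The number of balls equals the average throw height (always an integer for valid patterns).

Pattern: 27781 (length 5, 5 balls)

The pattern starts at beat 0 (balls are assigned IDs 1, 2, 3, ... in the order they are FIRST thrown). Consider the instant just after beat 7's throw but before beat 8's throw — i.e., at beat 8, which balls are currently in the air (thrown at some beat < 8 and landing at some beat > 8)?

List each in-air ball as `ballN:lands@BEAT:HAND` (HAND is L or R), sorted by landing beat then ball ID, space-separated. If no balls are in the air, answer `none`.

Answer: ball1:lands@9:R ball3:lands@11:R ball5:lands@13:R ball4:lands@14:L

Derivation:
Beat 0 (L): throw ball1 h=2 -> lands@2:L; in-air after throw: [b1@2:L]
Beat 1 (R): throw ball2 h=7 -> lands@8:L; in-air after throw: [b1@2:L b2@8:L]
Beat 2 (L): throw ball1 h=7 -> lands@9:R; in-air after throw: [b2@8:L b1@9:R]
Beat 3 (R): throw ball3 h=8 -> lands@11:R; in-air after throw: [b2@8:L b1@9:R b3@11:R]
Beat 4 (L): throw ball4 h=1 -> lands@5:R; in-air after throw: [b4@5:R b2@8:L b1@9:R b3@11:R]
Beat 5 (R): throw ball4 h=2 -> lands@7:R; in-air after throw: [b4@7:R b2@8:L b1@9:R b3@11:R]
Beat 6 (L): throw ball5 h=7 -> lands@13:R; in-air after throw: [b4@7:R b2@8:L b1@9:R b3@11:R b5@13:R]
Beat 7 (R): throw ball4 h=7 -> lands@14:L; in-air after throw: [b2@8:L b1@9:R b3@11:R b5@13:R b4@14:L]
Beat 8 (L): throw ball2 h=8 -> lands@16:L; in-air after throw: [b1@9:R b3@11:R b5@13:R b4@14:L b2@16:L]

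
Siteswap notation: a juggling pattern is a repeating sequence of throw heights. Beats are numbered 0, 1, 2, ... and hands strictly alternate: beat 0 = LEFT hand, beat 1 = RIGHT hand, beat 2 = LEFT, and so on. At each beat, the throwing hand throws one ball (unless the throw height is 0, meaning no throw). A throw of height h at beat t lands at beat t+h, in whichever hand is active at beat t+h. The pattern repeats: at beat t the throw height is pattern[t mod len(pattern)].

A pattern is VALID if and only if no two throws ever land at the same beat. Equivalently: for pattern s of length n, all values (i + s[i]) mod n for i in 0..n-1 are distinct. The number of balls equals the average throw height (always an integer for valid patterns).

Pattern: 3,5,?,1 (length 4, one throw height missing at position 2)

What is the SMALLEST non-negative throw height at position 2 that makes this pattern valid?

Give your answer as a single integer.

Answer: 3

Derivation:
i=0: (0 + 3) mod 4 = 3
i=1: (1 + 5) mod 4 = 2
i=2: s[i]=? (unknown)
i=3: (3 + 1) mod 4 = 0
Known residues: [0, 2, 3]; need a permutation of 0..3, so missing residue r = 1
Need (2 + s) mod 4 = 1; smallest s = (1 - 2) mod 4 = 3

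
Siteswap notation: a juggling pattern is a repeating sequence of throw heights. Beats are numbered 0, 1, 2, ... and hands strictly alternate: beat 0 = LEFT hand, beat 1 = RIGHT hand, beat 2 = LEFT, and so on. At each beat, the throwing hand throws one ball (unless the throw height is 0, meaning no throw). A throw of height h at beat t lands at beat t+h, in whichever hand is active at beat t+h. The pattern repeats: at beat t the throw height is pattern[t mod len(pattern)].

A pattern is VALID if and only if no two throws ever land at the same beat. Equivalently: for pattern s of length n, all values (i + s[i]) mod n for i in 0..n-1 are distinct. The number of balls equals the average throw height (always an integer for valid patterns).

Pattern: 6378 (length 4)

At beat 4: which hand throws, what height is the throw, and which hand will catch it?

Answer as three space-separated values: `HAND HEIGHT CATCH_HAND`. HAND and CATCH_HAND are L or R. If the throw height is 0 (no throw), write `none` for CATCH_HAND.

Answer: L 6 L

Derivation:
Beat 4: 4 mod 2 = 0, so hand = L
Throw height = pattern[4 mod 4] = pattern[0] = 6
Lands at beat 4+6=10, 10 mod 2 = 0, so catch hand = L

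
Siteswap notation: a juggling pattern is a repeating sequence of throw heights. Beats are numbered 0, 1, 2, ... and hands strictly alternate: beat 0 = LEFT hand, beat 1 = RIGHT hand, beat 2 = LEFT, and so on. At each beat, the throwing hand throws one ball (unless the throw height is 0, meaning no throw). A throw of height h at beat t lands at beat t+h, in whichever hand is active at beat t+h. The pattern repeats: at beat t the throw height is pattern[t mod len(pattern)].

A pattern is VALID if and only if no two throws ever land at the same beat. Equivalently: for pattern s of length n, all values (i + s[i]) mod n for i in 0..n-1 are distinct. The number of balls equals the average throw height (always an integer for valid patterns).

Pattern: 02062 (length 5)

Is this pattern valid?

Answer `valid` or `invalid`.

Answer: valid

Derivation:
i=0: (i + s[i]) mod n = (0 + 0) mod 5 = 0
i=1: (i + s[i]) mod n = (1 + 2) mod 5 = 3
i=2: (i + s[i]) mod n = (2 + 0) mod 5 = 2
i=3: (i + s[i]) mod n = (3 + 6) mod 5 = 4
i=4: (i + s[i]) mod n = (4 + 2) mod 5 = 1
Residues: [0, 3, 2, 4, 1], distinct: True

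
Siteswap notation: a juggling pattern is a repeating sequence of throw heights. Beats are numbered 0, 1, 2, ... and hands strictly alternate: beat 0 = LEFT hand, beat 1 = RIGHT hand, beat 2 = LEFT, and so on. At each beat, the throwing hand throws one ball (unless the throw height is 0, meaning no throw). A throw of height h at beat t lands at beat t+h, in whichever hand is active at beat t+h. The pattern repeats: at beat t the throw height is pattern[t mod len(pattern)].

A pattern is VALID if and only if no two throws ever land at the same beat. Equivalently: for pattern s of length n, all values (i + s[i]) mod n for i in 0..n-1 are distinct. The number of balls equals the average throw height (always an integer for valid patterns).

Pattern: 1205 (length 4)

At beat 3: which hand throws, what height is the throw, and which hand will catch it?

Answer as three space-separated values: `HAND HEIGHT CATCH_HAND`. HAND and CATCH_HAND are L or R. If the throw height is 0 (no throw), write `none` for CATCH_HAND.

Answer: R 5 L

Derivation:
Beat 3: 3 mod 2 = 1, so hand = R
Throw height = pattern[3 mod 4] = pattern[3] = 5
Lands at beat 3+5=8, 8 mod 2 = 0, so catch hand = L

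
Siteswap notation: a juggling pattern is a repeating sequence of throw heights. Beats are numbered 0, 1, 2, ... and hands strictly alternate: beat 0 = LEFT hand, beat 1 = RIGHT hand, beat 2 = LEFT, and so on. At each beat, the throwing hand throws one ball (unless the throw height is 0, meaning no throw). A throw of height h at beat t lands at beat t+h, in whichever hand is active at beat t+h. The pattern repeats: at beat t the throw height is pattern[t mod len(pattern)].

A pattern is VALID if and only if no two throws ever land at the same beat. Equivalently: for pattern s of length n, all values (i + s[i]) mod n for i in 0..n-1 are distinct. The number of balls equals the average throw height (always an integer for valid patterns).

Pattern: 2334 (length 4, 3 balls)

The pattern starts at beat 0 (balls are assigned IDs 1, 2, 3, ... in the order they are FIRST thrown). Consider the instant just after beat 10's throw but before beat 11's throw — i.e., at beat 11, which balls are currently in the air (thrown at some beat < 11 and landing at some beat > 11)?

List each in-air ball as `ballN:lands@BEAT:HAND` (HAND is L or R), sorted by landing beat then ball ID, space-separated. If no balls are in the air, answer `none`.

Answer: ball2:lands@12:L ball1:lands@13:R

Derivation:
Beat 0 (L): throw ball1 h=2 -> lands@2:L; in-air after throw: [b1@2:L]
Beat 1 (R): throw ball2 h=3 -> lands@4:L; in-air after throw: [b1@2:L b2@4:L]
Beat 2 (L): throw ball1 h=3 -> lands@5:R; in-air after throw: [b2@4:L b1@5:R]
Beat 3 (R): throw ball3 h=4 -> lands@7:R; in-air after throw: [b2@4:L b1@5:R b3@7:R]
Beat 4 (L): throw ball2 h=2 -> lands@6:L; in-air after throw: [b1@5:R b2@6:L b3@7:R]
Beat 5 (R): throw ball1 h=3 -> lands@8:L; in-air after throw: [b2@6:L b3@7:R b1@8:L]
Beat 6 (L): throw ball2 h=3 -> lands@9:R; in-air after throw: [b3@7:R b1@8:L b2@9:R]
Beat 7 (R): throw ball3 h=4 -> lands@11:R; in-air after throw: [b1@8:L b2@9:R b3@11:R]
Beat 8 (L): throw ball1 h=2 -> lands@10:L; in-air after throw: [b2@9:R b1@10:L b3@11:R]
Beat 9 (R): throw ball2 h=3 -> lands@12:L; in-air after throw: [b1@10:L b3@11:R b2@12:L]
Beat 10 (L): throw ball1 h=3 -> lands@13:R; in-air after throw: [b3@11:R b2@12:L b1@13:R]
Beat 11 (R): throw ball3 h=4 -> lands@15:R; in-air after throw: [b2@12:L b1@13:R b3@15:R]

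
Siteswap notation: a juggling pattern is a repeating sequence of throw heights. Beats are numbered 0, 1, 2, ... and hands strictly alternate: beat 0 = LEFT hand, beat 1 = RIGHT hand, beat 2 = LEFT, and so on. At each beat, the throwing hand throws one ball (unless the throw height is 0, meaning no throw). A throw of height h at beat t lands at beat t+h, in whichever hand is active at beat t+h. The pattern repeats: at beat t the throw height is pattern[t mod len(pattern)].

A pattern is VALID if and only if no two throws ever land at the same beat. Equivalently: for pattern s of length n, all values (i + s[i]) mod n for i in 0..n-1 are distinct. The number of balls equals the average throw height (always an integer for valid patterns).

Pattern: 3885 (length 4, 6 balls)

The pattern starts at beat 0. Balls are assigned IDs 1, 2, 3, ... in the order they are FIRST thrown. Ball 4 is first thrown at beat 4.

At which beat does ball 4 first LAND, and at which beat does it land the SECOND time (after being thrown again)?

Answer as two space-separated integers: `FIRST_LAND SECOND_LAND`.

Answer: 7 12

Derivation:
Beat 0 (L): throw ball1 h=3 -> lands@3:R; in-air after throw: [b1@3:R]
Beat 1 (R): throw ball2 h=8 -> lands@9:R; in-air after throw: [b1@3:R b2@9:R]
Beat 2 (L): throw ball3 h=8 -> lands@10:L; in-air after throw: [b1@3:R b2@9:R b3@10:L]
Beat 3 (R): throw ball1 h=5 -> lands@8:L; in-air after throw: [b1@8:L b2@9:R b3@10:L]
Beat 4 (L): throw ball4 h=3 -> lands@7:R; in-air after throw: [b4@7:R b1@8:L b2@9:R b3@10:L]
Beat 5 (R): throw ball5 h=8 -> lands@13:R; in-air after throw: [b4@7:R b1@8:L b2@9:R b3@10:L b5@13:R]
Beat 6 (L): throw ball6 h=8 -> lands@14:L; in-air after throw: [b4@7:R b1@8:L b2@9:R b3@10:L b5@13:R b6@14:L]
Beat 7 (R): throw ball4 h=5 -> lands@12:L; in-air after throw: [b1@8:L b2@9:R b3@10:L b4@12:L b5@13:R b6@14:L]
Beat 8 (L): throw ball1 h=3 -> lands@11:R; in-air after throw: [b2@9:R b3@10:L b1@11:R b4@12:L b5@13:R b6@14:L]
Beat 9 (R): throw ball2 h=8 -> lands@17:R; in-air after throw: [b3@10:L b1@11:R b4@12:L b5@13:R b6@14:L b2@17:R]
Beat 10 (L): throw ball3 h=8 -> lands@18:L; in-air after throw: [b1@11:R b4@12:L b5@13:R b6@14:L b2@17:R b3@18:L]
Beat 11 (R): throw ball1 h=5 -> lands@16:L; in-air after throw: [b4@12:L b5@13:R b6@14:L b1@16:L b2@17:R b3@18:L]
Ball 4: thrown@4 h=3 -> first land @7; rethrown@7 h=5 -> second land @12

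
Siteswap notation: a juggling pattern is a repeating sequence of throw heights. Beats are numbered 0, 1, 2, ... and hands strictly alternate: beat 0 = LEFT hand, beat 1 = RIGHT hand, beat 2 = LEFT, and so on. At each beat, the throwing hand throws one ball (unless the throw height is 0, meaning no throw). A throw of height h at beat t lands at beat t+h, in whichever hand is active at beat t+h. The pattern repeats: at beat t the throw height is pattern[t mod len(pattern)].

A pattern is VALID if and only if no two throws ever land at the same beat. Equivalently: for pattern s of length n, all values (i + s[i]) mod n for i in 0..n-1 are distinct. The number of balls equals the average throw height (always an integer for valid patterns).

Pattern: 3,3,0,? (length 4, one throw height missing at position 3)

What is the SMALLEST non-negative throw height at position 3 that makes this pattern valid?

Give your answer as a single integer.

i=0: (0 + 3) mod 4 = 3
i=1: (1 + 3) mod 4 = 0
i=2: (2 + 0) mod 4 = 2
i=3: s[i]=? (unknown)
Known residues: [0, 2, 3]; need a permutation of 0..3, so missing residue r = 1
Need (3 + s) mod 4 = 1; smallest s = (1 - 3) mod 4 = 2

Answer: 2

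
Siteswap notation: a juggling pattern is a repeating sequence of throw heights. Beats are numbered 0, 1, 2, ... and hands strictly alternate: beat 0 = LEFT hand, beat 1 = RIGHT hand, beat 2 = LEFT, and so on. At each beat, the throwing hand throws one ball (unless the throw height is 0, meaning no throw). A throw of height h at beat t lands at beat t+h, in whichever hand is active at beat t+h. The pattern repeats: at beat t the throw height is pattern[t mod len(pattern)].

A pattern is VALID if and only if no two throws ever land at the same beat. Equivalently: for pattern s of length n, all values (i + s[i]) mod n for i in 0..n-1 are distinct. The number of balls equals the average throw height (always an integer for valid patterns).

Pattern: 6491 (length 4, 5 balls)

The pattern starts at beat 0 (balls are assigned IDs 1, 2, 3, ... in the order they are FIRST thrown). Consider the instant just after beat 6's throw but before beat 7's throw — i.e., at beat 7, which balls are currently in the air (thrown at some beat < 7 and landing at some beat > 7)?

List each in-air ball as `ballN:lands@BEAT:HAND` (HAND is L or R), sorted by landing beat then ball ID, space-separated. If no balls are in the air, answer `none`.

Answer: ball2:lands@9:R ball4:lands@10:L ball3:lands@11:R ball1:lands@15:R

Derivation:
Beat 0 (L): throw ball1 h=6 -> lands@6:L; in-air after throw: [b1@6:L]
Beat 1 (R): throw ball2 h=4 -> lands@5:R; in-air after throw: [b2@5:R b1@6:L]
Beat 2 (L): throw ball3 h=9 -> lands@11:R; in-air after throw: [b2@5:R b1@6:L b3@11:R]
Beat 3 (R): throw ball4 h=1 -> lands@4:L; in-air after throw: [b4@4:L b2@5:R b1@6:L b3@11:R]
Beat 4 (L): throw ball4 h=6 -> lands@10:L; in-air after throw: [b2@5:R b1@6:L b4@10:L b3@11:R]
Beat 5 (R): throw ball2 h=4 -> lands@9:R; in-air after throw: [b1@6:L b2@9:R b4@10:L b3@11:R]
Beat 6 (L): throw ball1 h=9 -> lands@15:R; in-air after throw: [b2@9:R b4@10:L b3@11:R b1@15:R]
Beat 7 (R): throw ball5 h=1 -> lands@8:L; in-air after throw: [b5@8:L b2@9:R b4@10:L b3@11:R b1@15:R]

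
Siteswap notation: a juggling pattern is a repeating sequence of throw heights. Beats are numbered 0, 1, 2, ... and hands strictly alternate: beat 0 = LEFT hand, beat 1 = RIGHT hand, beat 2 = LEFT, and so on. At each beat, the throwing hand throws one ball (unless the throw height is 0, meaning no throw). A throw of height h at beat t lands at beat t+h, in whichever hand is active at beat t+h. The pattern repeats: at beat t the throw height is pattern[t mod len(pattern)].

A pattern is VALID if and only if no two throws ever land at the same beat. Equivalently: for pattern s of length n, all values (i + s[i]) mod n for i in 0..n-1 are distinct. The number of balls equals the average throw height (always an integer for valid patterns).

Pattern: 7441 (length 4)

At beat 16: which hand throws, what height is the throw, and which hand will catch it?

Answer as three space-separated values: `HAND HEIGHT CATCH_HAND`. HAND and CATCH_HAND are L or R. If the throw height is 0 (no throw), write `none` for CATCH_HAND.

Answer: L 7 R

Derivation:
Beat 16: 16 mod 2 = 0, so hand = L
Throw height = pattern[16 mod 4] = pattern[0] = 7
Lands at beat 16+7=23, 23 mod 2 = 1, so catch hand = R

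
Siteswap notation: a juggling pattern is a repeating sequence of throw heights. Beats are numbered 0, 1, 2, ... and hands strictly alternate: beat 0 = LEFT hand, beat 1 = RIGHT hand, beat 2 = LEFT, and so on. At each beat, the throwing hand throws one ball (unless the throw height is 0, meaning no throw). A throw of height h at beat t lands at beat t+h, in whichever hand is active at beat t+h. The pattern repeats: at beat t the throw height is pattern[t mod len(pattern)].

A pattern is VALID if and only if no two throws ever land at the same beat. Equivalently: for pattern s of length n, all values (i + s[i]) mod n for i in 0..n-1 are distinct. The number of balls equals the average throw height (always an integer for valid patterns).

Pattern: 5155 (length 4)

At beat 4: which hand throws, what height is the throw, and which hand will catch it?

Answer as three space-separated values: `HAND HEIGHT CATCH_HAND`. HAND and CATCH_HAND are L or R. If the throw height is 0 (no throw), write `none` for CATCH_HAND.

Answer: L 5 R

Derivation:
Beat 4: 4 mod 2 = 0, so hand = L
Throw height = pattern[4 mod 4] = pattern[0] = 5
Lands at beat 4+5=9, 9 mod 2 = 1, so catch hand = R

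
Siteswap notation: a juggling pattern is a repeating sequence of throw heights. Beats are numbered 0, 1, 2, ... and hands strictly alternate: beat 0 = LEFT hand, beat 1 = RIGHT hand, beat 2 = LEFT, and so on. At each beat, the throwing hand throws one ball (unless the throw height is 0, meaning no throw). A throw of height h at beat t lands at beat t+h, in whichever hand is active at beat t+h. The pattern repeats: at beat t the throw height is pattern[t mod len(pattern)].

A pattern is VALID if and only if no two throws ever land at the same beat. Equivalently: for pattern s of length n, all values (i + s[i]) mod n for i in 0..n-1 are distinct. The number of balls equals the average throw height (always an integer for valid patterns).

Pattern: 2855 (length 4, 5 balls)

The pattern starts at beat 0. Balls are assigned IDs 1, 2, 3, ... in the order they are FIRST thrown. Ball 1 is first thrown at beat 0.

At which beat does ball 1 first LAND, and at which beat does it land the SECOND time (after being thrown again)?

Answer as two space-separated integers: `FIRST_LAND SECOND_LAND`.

Beat 0 (L): throw ball1 h=2 -> lands@2:L; in-air after throw: [b1@2:L]
Beat 1 (R): throw ball2 h=8 -> lands@9:R; in-air after throw: [b1@2:L b2@9:R]
Beat 2 (L): throw ball1 h=5 -> lands@7:R; in-air after throw: [b1@7:R b2@9:R]
Beat 3 (R): throw ball3 h=5 -> lands@8:L; in-air after throw: [b1@7:R b3@8:L b2@9:R]
Beat 4 (L): throw ball4 h=2 -> lands@6:L; in-air after throw: [b4@6:L b1@7:R b3@8:L b2@9:R]
Beat 5 (R): throw ball5 h=8 -> lands@13:R; in-air after throw: [b4@6:L b1@7:R b3@8:L b2@9:R b5@13:R]
Beat 6 (L): throw ball4 h=5 -> lands@11:R; in-air after throw: [b1@7:R b3@8:L b2@9:R b4@11:R b5@13:R]
Beat 7 (R): throw ball1 h=5 -> lands@12:L; in-air after throw: [b3@8:L b2@9:R b4@11:R b1@12:L b5@13:R]
Ball 1: thrown@0 h=2 -> first land @2; rethrown@2 h=5 -> second land @7

Answer: 2 7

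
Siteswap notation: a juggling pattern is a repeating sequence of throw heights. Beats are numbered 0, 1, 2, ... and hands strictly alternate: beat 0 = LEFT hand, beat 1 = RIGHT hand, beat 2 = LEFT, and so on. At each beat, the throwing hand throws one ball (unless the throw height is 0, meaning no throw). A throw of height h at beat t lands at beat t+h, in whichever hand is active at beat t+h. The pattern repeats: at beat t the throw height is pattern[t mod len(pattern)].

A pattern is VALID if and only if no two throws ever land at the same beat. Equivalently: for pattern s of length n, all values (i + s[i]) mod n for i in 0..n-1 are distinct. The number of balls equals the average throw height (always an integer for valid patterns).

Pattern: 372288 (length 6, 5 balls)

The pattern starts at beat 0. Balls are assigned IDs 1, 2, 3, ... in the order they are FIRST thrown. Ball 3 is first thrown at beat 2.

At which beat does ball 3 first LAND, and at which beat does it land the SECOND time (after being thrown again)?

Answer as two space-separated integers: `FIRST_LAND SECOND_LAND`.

Answer: 4 12

Derivation:
Beat 0 (L): throw ball1 h=3 -> lands@3:R; in-air after throw: [b1@3:R]
Beat 1 (R): throw ball2 h=7 -> lands@8:L; in-air after throw: [b1@3:R b2@8:L]
Beat 2 (L): throw ball3 h=2 -> lands@4:L; in-air after throw: [b1@3:R b3@4:L b2@8:L]
Beat 3 (R): throw ball1 h=2 -> lands@5:R; in-air after throw: [b3@4:L b1@5:R b2@8:L]
Beat 4 (L): throw ball3 h=8 -> lands@12:L; in-air after throw: [b1@5:R b2@8:L b3@12:L]
Beat 5 (R): throw ball1 h=8 -> lands@13:R; in-air after throw: [b2@8:L b3@12:L b1@13:R]
Beat 6 (L): throw ball4 h=3 -> lands@9:R; in-air after throw: [b2@8:L b4@9:R b3@12:L b1@13:R]
Beat 7 (R): throw ball5 h=7 -> lands@14:L; in-air after throw: [b2@8:L b4@9:R b3@12:L b1@13:R b5@14:L]
Beat 8 (L): throw ball2 h=2 -> lands@10:L; in-air after throw: [b4@9:R b2@10:L b3@12:L b1@13:R b5@14:L]
Beat 9 (R): throw ball4 h=2 -> lands@11:R; in-air after throw: [b2@10:L b4@11:R b3@12:L b1@13:R b5@14:L]
Beat 10 (L): throw ball2 h=8 -> lands@18:L; in-air after throw: [b4@11:R b3@12:L b1@13:R b5@14:L b2@18:L]
Beat 11 (R): throw ball4 h=8 -> lands@19:R; in-air after throw: [b3@12:L b1@13:R b5@14:L b2@18:L b4@19:R]
Beat 12 (L): throw ball3 h=3 -> lands@15:R; in-air after throw: [b1@13:R b5@14:L b3@15:R b2@18:L b4@19:R]
Ball 3: thrown@2 h=2 -> first land @4; rethrown@4 h=8 -> second land @12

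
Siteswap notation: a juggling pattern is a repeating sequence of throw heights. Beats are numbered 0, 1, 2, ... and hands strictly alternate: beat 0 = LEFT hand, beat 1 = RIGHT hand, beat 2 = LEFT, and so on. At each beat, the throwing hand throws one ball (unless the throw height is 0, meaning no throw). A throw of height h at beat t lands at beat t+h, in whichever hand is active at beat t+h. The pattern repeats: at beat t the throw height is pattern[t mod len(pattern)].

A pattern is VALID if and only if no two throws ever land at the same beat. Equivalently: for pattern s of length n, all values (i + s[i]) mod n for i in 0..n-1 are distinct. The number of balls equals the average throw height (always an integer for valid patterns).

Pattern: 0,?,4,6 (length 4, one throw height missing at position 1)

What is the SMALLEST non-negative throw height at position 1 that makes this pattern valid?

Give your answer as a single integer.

i=0: (0 + 0) mod 4 = 0
i=1: s[i]=? (unknown)
i=2: (2 + 4) mod 4 = 2
i=3: (3 + 6) mod 4 = 1
Known residues: [0, 1, 2]; need a permutation of 0..3, so missing residue r = 3
Need (1 + s) mod 4 = 3; smallest s = (3 - 1) mod 4 = 2

Answer: 2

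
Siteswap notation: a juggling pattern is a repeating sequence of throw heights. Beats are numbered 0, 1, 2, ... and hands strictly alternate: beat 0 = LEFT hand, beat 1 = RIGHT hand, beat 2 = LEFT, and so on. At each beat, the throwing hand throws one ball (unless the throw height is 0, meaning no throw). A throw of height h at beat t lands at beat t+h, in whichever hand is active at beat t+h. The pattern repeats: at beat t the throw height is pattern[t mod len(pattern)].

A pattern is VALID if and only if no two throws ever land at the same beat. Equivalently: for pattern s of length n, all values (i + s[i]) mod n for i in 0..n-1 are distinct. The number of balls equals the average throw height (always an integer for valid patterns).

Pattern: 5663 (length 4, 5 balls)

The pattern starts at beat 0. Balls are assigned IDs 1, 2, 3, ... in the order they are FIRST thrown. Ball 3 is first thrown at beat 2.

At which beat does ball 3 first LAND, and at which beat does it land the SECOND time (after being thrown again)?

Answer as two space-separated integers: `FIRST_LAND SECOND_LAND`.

Answer: 8 13

Derivation:
Beat 0 (L): throw ball1 h=5 -> lands@5:R; in-air after throw: [b1@5:R]
Beat 1 (R): throw ball2 h=6 -> lands@7:R; in-air after throw: [b1@5:R b2@7:R]
Beat 2 (L): throw ball3 h=6 -> lands@8:L; in-air after throw: [b1@5:R b2@7:R b3@8:L]
Beat 3 (R): throw ball4 h=3 -> lands@6:L; in-air after throw: [b1@5:R b4@6:L b2@7:R b3@8:L]
Beat 4 (L): throw ball5 h=5 -> lands@9:R; in-air after throw: [b1@5:R b4@6:L b2@7:R b3@8:L b5@9:R]
Beat 5 (R): throw ball1 h=6 -> lands@11:R; in-air after throw: [b4@6:L b2@7:R b3@8:L b5@9:R b1@11:R]
Beat 6 (L): throw ball4 h=6 -> lands@12:L; in-air after throw: [b2@7:R b3@8:L b5@9:R b1@11:R b4@12:L]
Beat 7 (R): throw ball2 h=3 -> lands@10:L; in-air after throw: [b3@8:L b5@9:R b2@10:L b1@11:R b4@12:L]
Beat 8 (L): throw ball3 h=5 -> lands@13:R; in-air after throw: [b5@9:R b2@10:L b1@11:R b4@12:L b3@13:R]
Beat 9 (R): throw ball5 h=6 -> lands@15:R; in-air after throw: [b2@10:L b1@11:R b4@12:L b3@13:R b5@15:R]
Beat 10 (L): throw ball2 h=6 -> lands@16:L; in-air after throw: [b1@11:R b4@12:L b3@13:R b5@15:R b2@16:L]
Beat 11 (R): throw ball1 h=3 -> lands@14:L; in-air after throw: [b4@12:L b3@13:R b1@14:L b5@15:R b2@16:L]
Beat 12 (L): throw ball4 h=5 -> lands@17:R; in-air after throw: [b3@13:R b1@14:L b5@15:R b2@16:L b4@17:R]
Beat 13 (R): throw ball3 h=6 -> lands@19:R; in-air after throw: [b1@14:L b5@15:R b2@16:L b4@17:R b3@19:R]
Ball 3: thrown@2 h=6 -> first land @8; rethrown@8 h=5 -> second land @13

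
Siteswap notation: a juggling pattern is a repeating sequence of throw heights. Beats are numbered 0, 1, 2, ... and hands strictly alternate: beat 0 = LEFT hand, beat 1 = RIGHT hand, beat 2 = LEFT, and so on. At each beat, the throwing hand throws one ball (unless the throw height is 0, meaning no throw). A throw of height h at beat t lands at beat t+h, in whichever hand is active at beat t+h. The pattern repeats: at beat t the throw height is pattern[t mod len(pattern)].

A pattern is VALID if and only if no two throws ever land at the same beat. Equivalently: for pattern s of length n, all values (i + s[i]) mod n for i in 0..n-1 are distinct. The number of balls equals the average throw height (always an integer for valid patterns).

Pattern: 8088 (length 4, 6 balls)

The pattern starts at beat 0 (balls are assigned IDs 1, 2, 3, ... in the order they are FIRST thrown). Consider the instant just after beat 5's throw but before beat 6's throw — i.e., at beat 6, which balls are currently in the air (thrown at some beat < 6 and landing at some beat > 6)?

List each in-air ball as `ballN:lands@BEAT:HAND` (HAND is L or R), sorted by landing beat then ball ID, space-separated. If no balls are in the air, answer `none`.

Beat 0 (L): throw ball1 h=8 -> lands@8:L; in-air after throw: [b1@8:L]
Beat 2 (L): throw ball2 h=8 -> lands@10:L; in-air after throw: [b1@8:L b2@10:L]
Beat 3 (R): throw ball3 h=8 -> lands@11:R; in-air after throw: [b1@8:L b2@10:L b3@11:R]
Beat 4 (L): throw ball4 h=8 -> lands@12:L; in-air after throw: [b1@8:L b2@10:L b3@11:R b4@12:L]
Beat 6 (L): throw ball5 h=8 -> lands@14:L; in-air after throw: [b1@8:L b2@10:L b3@11:R b4@12:L b5@14:L]

Answer: ball1:lands@8:L ball2:lands@10:L ball3:lands@11:R ball4:lands@12:L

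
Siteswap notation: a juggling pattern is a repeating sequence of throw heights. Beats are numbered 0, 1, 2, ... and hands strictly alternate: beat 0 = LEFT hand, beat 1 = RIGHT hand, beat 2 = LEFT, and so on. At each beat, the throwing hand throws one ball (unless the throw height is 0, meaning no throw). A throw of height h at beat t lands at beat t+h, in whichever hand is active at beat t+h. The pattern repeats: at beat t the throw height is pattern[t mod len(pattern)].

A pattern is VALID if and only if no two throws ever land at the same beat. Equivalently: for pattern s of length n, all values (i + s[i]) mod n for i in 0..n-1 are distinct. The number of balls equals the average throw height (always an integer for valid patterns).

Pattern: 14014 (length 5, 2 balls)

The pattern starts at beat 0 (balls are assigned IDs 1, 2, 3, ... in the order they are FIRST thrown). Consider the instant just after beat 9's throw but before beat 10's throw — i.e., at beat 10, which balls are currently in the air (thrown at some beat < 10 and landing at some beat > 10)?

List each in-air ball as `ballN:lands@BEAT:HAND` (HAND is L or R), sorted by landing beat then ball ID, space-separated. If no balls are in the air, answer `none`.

Answer: ball2:lands@13:R

Derivation:
Beat 0 (L): throw ball1 h=1 -> lands@1:R; in-air after throw: [b1@1:R]
Beat 1 (R): throw ball1 h=4 -> lands@5:R; in-air after throw: [b1@5:R]
Beat 3 (R): throw ball2 h=1 -> lands@4:L; in-air after throw: [b2@4:L b1@5:R]
Beat 4 (L): throw ball2 h=4 -> lands@8:L; in-air after throw: [b1@5:R b2@8:L]
Beat 5 (R): throw ball1 h=1 -> lands@6:L; in-air after throw: [b1@6:L b2@8:L]
Beat 6 (L): throw ball1 h=4 -> lands@10:L; in-air after throw: [b2@8:L b1@10:L]
Beat 8 (L): throw ball2 h=1 -> lands@9:R; in-air after throw: [b2@9:R b1@10:L]
Beat 9 (R): throw ball2 h=4 -> lands@13:R; in-air after throw: [b1@10:L b2@13:R]
Beat 10 (L): throw ball1 h=1 -> lands@11:R; in-air after throw: [b1@11:R b2@13:R]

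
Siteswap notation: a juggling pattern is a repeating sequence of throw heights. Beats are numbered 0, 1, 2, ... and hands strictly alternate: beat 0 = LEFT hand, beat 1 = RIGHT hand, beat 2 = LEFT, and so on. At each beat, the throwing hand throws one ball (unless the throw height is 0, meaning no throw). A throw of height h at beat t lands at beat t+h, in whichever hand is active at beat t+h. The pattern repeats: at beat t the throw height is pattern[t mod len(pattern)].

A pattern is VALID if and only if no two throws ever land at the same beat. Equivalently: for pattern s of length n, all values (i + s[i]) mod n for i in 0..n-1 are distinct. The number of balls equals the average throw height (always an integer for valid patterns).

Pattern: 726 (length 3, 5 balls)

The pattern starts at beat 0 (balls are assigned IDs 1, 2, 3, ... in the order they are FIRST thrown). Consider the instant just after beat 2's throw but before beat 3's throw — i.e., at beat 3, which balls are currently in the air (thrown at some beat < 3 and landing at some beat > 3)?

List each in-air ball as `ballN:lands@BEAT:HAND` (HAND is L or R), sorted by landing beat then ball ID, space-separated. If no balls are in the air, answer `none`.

Beat 0 (L): throw ball1 h=7 -> lands@7:R; in-air after throw: [b1@7:R]
Beat 1 (R): throw ball2 h=2 -> lands@3:R; in-air after throw: [b2@3:R b1@7:R]
Beat 2 (L): throw ball3 h=6 -> lands@8:L; in-air after throw: [b2@3:R b1@7:R b3@8:L]
Beat 3 (R): throw ball2 h=7 -> lands@10:L; in-air after throw: [b1@7:R b3@8:L b2@10:L]

Answer: ball1:lands@7:R ball3:lands@8:L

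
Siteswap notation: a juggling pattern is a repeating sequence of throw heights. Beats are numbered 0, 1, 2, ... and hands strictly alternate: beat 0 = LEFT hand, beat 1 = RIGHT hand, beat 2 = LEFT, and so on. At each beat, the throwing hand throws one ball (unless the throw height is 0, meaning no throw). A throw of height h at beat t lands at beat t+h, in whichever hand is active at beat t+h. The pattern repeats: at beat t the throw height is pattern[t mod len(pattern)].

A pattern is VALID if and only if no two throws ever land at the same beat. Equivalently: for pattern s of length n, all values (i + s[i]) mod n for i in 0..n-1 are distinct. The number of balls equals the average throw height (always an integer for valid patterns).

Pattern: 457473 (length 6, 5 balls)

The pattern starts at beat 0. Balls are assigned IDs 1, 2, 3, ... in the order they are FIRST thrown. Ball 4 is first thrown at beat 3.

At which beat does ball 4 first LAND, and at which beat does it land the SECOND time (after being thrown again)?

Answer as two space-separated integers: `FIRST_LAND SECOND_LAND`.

Answer: 7 12

Derivation:
Beat 0 (L): throw ball1 h=4 -> lands@4:L; in-air after throw: [b1@4:L]
Beat 1 (R): throw ball2 h=5 -> lands@6:L; in-air after throw: [b1@4:L b2@6:L]
Beat 2 (L): throw ball3 h=7 -> lands@9:R; in-air after throw: [b1@4:L b2@6:L b3@9:R]
Beat 3 (R): throw ball4 h=4 -> lands@7:R; in-air after throw: [b1@4:L b2@6:L b4@7:R b3@9:R]
Beat 4 (L): throw ball1 h=7 -> lands@11:R; in-air after throw: [b2@6:L b4@7:R b3@9:R b1@11:R]
Beat 5 (R): throw ball5 h=3 -> lands@8:L; in-air after throw: [b2@6:L b4@7:R b5@8:L b3@9:R b1@11:R]
Beat 6 (L): throw ball2 h=4 -> lands@10:L; in-air after throw: [b4@7:R b5@8:L b3@9:R b2@10:L b1@11:R]
Beat 7 (R): throw ball4 h=5 -> lands@12:L; in-air after throw: [b5@8:L b3@9:R b2@10:L b1@11:R b4@12:L]
Beat 8 (L): throw ball5 h=7 -> lands@15:R; in-air after throw: [b3@9:R b2@10:L b1@11:R b4@12:L b5@15:R]
Beat 9 (R): throw ball3 h=4 -> lands@13:R; in-air after throw: [b2@10:L b1@11:R b4@12:L b3@13:R b5@15:R]
Beat 10 (L): throw ball2 h=7 -> lands@17:R; in-air after throw: [b1@11:R b4@12:L b3@13:R b5@15:R b2@17:R]
Beat 11 (R): throw ball1 h=3 -> lands@14:L; in-air after throw: [b4@12:L b3@13:R b1@14:L b5@15:R b2@17:R]
Beat 12 (L): throw ball4 h=4 -> lands@16:L; in-air after throw: [b3@13:R b1@14:L b5@15:R b4@16:L b2@17:R]
Ball 4: thrown@3 h=4 -> first land @7; rethrown@7 h=5 -> second land @12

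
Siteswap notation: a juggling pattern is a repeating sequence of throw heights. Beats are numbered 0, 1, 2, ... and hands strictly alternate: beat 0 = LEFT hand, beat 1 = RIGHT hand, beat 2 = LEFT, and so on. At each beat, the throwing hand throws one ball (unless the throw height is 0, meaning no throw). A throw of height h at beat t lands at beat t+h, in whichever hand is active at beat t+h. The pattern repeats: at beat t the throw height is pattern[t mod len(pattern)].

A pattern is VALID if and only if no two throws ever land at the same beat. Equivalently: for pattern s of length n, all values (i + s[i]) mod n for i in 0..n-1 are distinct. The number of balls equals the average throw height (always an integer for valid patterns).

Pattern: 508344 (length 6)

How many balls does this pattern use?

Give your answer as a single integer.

Pattern = [5, 0, 8, 3, 4, 4], length n = 6
  position 0: throw height = 5, running sum = 5
  position 1: throw height = 0, running sum = 5
  position 2: throw height = 8, running sum = 13
  position 3: throw height = 3, running sum = 16
  position 4: throw height = 4, running sum = 20
  position 5: throw height = 4, running sum = 24
Total sum = 24; balls = sum / n = 24 / 6 = 4

Answer: 4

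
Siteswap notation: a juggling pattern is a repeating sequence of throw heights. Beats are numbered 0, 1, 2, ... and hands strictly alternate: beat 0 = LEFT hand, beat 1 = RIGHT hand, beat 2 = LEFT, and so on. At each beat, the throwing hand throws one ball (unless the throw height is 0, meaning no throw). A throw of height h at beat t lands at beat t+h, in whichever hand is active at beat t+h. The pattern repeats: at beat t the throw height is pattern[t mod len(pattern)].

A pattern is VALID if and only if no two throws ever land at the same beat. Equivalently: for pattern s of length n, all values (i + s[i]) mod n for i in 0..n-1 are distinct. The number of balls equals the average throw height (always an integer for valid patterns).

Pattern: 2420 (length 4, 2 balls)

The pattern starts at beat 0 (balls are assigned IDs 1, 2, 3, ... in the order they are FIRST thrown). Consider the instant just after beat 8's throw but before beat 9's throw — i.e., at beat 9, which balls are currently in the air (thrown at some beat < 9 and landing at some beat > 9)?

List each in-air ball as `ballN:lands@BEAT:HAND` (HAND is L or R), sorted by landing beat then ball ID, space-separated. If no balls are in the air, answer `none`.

Beat 0 (L): throw ball1 h=2 -> lands@2:L; in-air after throw: [b1@2:L]
Beat 1 (R): throw ball2 h=4 -> lands@5:R; in-air after throw: [b1@2:L b2@5:R]
Beat 2 (L): throw ball1 h=2 -> lands@4:L; in-air after throw: [b1@4:L b2@5:R]
Beat 4 (L): throw ball1 h=2 -> lands@6:L; in-air after throw: [b2@5:R b1@6:L]
Beat 5 (R): throw ball2 h=4 -> lands@9:R; in-air after throw: [b1@6:L b2@9:R]
Beat 6 (L): throw ball1 h=2 -> lands@8:L; in-air after throw: [b1@8:L b2@9:R]
Beat 8 (L): throw ball1 h=2 -> lands@10:L; in-air after throw: [b2@9:R b1@10:L]
Beat 9 (R): throw ball2 h=4 -> lands@13:R; in-air after throw: [b1@10:L b2@13:R]

Answer: ball1:lands@10:L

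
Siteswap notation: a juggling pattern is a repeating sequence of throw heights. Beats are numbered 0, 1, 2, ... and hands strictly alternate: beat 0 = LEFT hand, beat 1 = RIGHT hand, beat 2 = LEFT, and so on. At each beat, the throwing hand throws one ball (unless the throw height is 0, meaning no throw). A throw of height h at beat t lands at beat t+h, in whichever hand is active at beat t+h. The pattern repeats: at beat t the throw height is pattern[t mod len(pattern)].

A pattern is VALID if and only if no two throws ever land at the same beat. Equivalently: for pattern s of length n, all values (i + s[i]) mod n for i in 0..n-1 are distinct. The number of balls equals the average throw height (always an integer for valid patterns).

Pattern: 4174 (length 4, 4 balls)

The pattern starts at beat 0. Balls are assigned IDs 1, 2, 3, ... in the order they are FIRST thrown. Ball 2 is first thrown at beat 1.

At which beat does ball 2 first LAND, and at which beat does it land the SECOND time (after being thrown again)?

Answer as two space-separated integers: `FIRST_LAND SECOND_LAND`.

Beat 0 (L): throw ball1 h=4 -> lands@4:L; in-air after throw: [b1@4:L]
Beat 1 (R): throw ball2 h=1 -> lands@2:L; in-air after throw: [b2@2:L b1@4:L]
Beat 2 (L): throw ball2 h=7 -> lands@9:R; in-air after throw: [b1@4:L b2@9:R]
Beat 3 (R): throw ball3 h=4 -> lands@7:R; in-air after throw: [b1@4:L b3@7:R b2@9:R]
Beat 4 (L): throw ball1 h=4 -> lands@8:L; in-air after throw: [b3@7:R b1@8:L b2@9:R]
Beat 5 (R): throw ball4 h=1 -> lands@6:L; in-air after throw: [b4@6:L b3@7:R b1@8:L b2@9:R]
Beat 6 (L): throw ball4 h=7 -> lands@13:R; in-air after throw: [b3@7:R b1@8:L b2@9:R b4@13:R]
Beat 7 (R): throw ball3 h=4 -> lands@11:R; in-air after throw: [b1@8:L b2@9:R b3@11:R b4@13:R]
Beat 8 (L): throw ball1 h=4 -> lands@12:L; in-air after throw: [b2@9:R b3@11:R b1@12:L b4@13:R]
Beat 9 (R): throw ball2 h=1 -> lands@10:L; in-air after throw: [b2@10:L b3@11:R b1@12:L b4@13:R]
Ball 2: thrown@1 h=1 -> first land @2; rethrown@2 h=7 -> second land @9

Answer: 2 9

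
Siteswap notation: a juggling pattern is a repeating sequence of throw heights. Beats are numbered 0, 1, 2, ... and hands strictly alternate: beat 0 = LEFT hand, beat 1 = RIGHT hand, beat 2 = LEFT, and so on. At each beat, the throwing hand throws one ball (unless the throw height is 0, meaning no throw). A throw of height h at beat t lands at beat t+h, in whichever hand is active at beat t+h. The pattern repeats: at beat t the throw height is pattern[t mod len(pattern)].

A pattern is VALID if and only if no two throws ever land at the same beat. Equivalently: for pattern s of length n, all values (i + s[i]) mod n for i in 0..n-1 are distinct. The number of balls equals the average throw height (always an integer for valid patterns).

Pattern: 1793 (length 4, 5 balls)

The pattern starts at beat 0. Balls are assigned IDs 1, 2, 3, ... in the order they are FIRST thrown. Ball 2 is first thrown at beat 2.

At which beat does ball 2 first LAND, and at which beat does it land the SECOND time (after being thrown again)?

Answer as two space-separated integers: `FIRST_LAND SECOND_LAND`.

Answer: 11 14

Derivation:
Beat 0 (L): throw ball1 h=1 -> lands@1:R; in-air after throw: [b1@1:R]
Beat 1 (R): throw ball1 h=7 -> lands@8:L; in-air after throw: [b1@8:L]
Beat 2 (L): throw ball2 h=9 -> lands@11:R; in-air after throw: [b1@8:L b2@11:R]
Beat 3 (R): throw ball3 h=3 -> lands@6:L; in-air after throw: [b3@6:L b1@8:L b2@11:R]
Beat 4 (L): throw ball4 h=1 -> lands@5:R; in-air after throw: [b4@5:R b3@6:L b1@8:L b2@11:R]
Beat 5 (R): throw ball4 h=7 -> lands@12:L; in-air after throw: [b3@6:L b1@8:L b2@11:R b4@12:L]
Beat 6 (L): throw ball3 h=9 -> lands@15:R; in-air after throw: [b1@8:L b2@11:R b4@12:L b3@15:R]
Beat 7 (R): throw ball5 h=3 -> lands@10:L; in-air after throw: [b1@8:L b5@10:L b2@11:R b4@12:L b3@15:R]
Beat 8 (L): throw ball1 h=1 -> lands@9:R; in-air after throw: [b1@9:R b5@10:L b2@11:R b4@12:L b3@15:R]
Beat 9 (R): throw ball1 h=7 -> lands@16:L; in-air after throw: [b5@10:L b2@11:R b4@12:L b3@15:R b1@16:L]
Beat 10 (L): throw ball5 h=9 -> lands@19:R; in-air after throw: [b2@11:R b4@12:L b3@15:R b1@16:L b5@19:R]
Beat 11 (R): throw ball2 h=3 -> lands@14:L; in-air after throw: [b4@12:L b2@14:L b3@15:R b1@16:L b5@19:R]
Beat 12 (L): throw ball4 h=1 -> lands@13:R; in-air after throw: [b4@13:R b2@14:L b3@15:R b1@16:L b5@19:R]
Beat 13 (R): throw ball4 h=7 -> lands@20:L; in-air after throw: [b2@14:L b3@15:R b1@16:L b5@19:R b4@20:L]
Ball 2: thrown@2 h=9 -> first land @11; rethrown@11 h=3 -> second land @14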